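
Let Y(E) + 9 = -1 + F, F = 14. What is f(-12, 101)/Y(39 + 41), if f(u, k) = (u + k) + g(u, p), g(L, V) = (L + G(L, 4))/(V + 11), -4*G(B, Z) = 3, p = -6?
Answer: 1729/80 ≈ 21.612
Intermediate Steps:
G(B, Z) = -¾ (G(B, Z) = -¼*3 = -¾)
Y(E) = 4 (Y(E) = -9 + (-1 + 14) = -9 + 13 = 4)
g(L, V) = (-¾ + L)/(11 + V) (g(L, V) = (L - ¾)/(V + 11) = (-¾ + L)/(11 + V))
f(u, k) = -3/20 + k + 6*u/5 (f(u, k) = (u + k) + (-¾ + u)/(11 - 6) = (k + u) + (-¾ + u)/5 = (k + u) + (-3/20 + u/5) = -3/20 + k + 6*u/5)
f(-12, 101)/Y(39 + 41) = (-3/20 + 101 + (6/5)*(-12))/4 = (-3/20 + 101 - 72/5)*(¼) = (1729/20)*(¼) = 1729/80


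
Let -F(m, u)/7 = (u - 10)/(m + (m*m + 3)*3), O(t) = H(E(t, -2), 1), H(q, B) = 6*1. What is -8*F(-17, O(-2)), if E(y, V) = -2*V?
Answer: -224/859 ≈ -0.26077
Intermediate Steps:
H(q, B) = 6
O(t) = 6
F(m, u) = -7*(-10 + u)/(9 + m + 3*m²) (F(m, u) = -7*(u - 10)/(m + (m*m + 3)*3) = -7*(-10 + u)/(m + (m² + 3)*3) = -7*(-10 + u)/(m + (3 + m²)*3) = -7*(-10 + u)/(m + (9 + 3*m²)) = -7*(-10 + u)/(9 + m + 3*m²))
-8*F(-17, O(-2)) = -56*(10 - 1*6)/(9 - 17 + 3*(-17)²) = -56*(10 - 6)/(9 - 17 + 3*289) = -56*4/(9 - 17 + 867) = -56*4/859 = -8*28/859 = -224/859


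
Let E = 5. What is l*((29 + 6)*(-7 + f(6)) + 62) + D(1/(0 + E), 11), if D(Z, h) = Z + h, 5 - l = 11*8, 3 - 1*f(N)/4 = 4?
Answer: 134101/5 ≈ 26820.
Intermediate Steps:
f(N) = -4 (f(N) = 12 - 4*4 = 12 - 16 = -4)
l = -83 (l = 5 - 11*8 = 5 - 1*88 = 5 - 88 = -83)
l*((29 + 6)*(-7 + f(6)) + 62) + D(1/(0 + E), 11) = -83*((29 + 6)*(-7 - 4) + 62) + (1/(0 + 5) + 11) = -83*(35*(-11) + 62) + (1/5 + 11) = -83*(-385 + 62) + (1/5 + 11) = -83*(-323) + 56/5 = 26809 + 56/5 = 134101/5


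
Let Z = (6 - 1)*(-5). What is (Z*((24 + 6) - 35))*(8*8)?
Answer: 8000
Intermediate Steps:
Z = -25 (Z = 5*(-5) = -25)
(Z*((24 + 6) - 35))*(8*8) = (-25*((24 + 6) - 35))*(8*8) = -25*(30 - 35)*64 = -25*(-5)*64 = 125*64 = 8000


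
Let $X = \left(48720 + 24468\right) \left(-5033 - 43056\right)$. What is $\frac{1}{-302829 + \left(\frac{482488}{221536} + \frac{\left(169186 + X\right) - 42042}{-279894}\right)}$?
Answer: $- \frac{3875412324}{1124849039319631} \approx -3.4453 \cdot 10^{-6}$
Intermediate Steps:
$X = -3519537732$ ($X = 73188 \left(-48089\right) = -3519537732$)
$\frac{1}{-302829 + \left(\frac{482488}{221536} + \frac{\left(169186 + X\right) - 42042}{-279894}\right)} = \frac{1}{-302829 + \left(\frac{482488}{221536} + \frac{\left(169186 - 3519537732\right) - 42042}{-279894}\right)} = \frac{1}{-302829 + \left(482488 \cdot \frac{1}{221536} + \left(-3519368546 - 42042\right) \left(- \frac{1}{279894}\right)\right)} = \frac{1}{-302829 + \left(\frac{60311}{27692} - - \frac{1759705294}{139947}\right)} = \frac{1}{-302829 + \left(\frac{60311}{27692} + \frac{1759705294}{139947}\right)} = \frac{1}{-302829 + \frac{48738199344965}{3875412324}} = \frac{1}{- \frac{1124849039319631}{3875412324}} = - \frac{3875412324}{1124849039319631}$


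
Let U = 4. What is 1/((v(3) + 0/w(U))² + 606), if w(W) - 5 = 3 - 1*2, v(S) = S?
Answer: 1/615 ≈ 0.0016260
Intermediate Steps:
w(W) = 6 (w(W) = 5 + (3 - 1*2) = 5 + (3 - 2) = 5 + 1 = 6)
1/((v(3) + 0/w(U))² + 606) = 1/((3 + 0/6)² + 606) = 1/((3 + 0*(⅙))² + 606) = 1/((3 + 0)² + 606) = 1/(3² + 606) = 1/(9 + 606) = 1/615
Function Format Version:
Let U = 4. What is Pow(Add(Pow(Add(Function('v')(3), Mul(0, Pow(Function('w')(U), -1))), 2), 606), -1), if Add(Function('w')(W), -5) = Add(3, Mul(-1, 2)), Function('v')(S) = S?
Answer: Rational(1, 615) ≈ 0.0016260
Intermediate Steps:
Function('w')(W) = 6 (Function('w')(W) = Add(5, Add(3, Mul(-1, 2))) = Add(5, Add(3, -2)) = Add(5, 1) = 6)
Pow(Add(Pow(Add(Function('v')(3), Mul(0, Pow(Function('w')(U), -1))), 2), 606), -1) = Pow(Add(Pow(Add(3, Mul(0, Pow(6, -1))), 2), 606), -1) = Pow(Add(Pow(Add(3, Mul(0, Rational(1, 6))), 2), 606), -1) = Pow(Add(Pow(Add(3, 0), 2), 606), -1) = Pow(Add(Pow(3, 2), 606), -1) = Pow(Add(9, 606), -1) = Pow(615, -1) = Rational(1, 615)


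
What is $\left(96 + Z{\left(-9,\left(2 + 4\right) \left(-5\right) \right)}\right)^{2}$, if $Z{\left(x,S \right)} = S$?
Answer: $4356$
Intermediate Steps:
$\left(96 + Z{\left(-9,\left(2 + 4\right) \left(-5\right) \right)}\right)^{2} = \left(96 + \left(2 + 4\right) \left(-5\right)\right)^{2} = \left(96 + 6 \left(-5\right)\right)^{2} = \left(96 - 30\right)^{2} = 66^{2} = 4356$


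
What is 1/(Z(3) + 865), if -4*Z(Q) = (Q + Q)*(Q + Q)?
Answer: 1/856 ≈ 0.0011682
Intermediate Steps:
Z(Q) = -Q² (Z(Q) = -(Q + Q)*(Q + Q)/4 = -2*Q*2*Q/4 = -Q²)
1/(Z(3) + 865) = 1/(-1*3² + 865) = 1/(-1*9 + 865) = 1/(-9 + 865) = 1/856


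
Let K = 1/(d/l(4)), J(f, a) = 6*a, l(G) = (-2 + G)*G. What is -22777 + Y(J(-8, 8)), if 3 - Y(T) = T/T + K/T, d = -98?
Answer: -13391699/588 ≈ -22775.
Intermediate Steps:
l(G) = G*(-2 + G)
K = -4/49 (K = 1/(-98*1/(4*(-2 + 4))) = 1/(-98/(4*2)) = 1/(-98/8) = 1/(-98*1/8) = 1/(-49/4) = -4/49 ≈ -0.081633)
Y(T) = 2 + 4/(49*T) (Y(T) = 3 - (T/T - 4/(49*T)) = 3 - (1 - 4/(49*T)) = 3 + (-1 + 4/(49*T)) = 2 + 4/(49*T))
-22777 + Y(J(-8, 8)) = -22777 + (2 + 4/(49*((6*8)))) = -22777 + (2 + (4/49)/48) = -22777 + (2 + (4/49)*(1/48)) = -22777 + (2 + 1/588) = -22777 + 1177/588 = -13391699/588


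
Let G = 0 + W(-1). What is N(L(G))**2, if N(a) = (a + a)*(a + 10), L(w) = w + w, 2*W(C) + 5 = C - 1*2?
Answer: 1024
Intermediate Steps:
W(C) = -7/2 + C/2 (W(C) = -5/2 + (C - 1*2)/2 = -5/2 + (C - 2)/2 = -5/2 + (-2 + C)/2 = -5/2 + (-1 + C/2) = -7/2 + C/2)
G = -4 (G = 0 + (-7/2 + (1/2)*(-1)) = 0 + (-7/2 - 1/2) = 0 - 4 = -4)
L(w) = 2*w
N(a) = 2*a*(10 + a) (N(a) = (2*a)*(10 + a) = 2*a*(10 + a))
N(L(G))**2 = (2*(2*(-4))*(10 + 2*(-4)))**2 = (2*(-8)*(10 - 8))**2 = (2*(-8)*2)**2 = (-32)**2 = 1024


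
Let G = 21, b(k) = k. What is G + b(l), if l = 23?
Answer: 44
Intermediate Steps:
G + b(l) = 21 + 23 = 44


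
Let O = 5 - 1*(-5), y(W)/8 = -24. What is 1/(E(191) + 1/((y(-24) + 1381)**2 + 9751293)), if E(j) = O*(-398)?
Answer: -11165014/44436755719 ≈ -0.00025126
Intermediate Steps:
y(W) = -192 (y(W) = 8*(-24) = -192)
O = 10 (O = 5 + 5 = 10)
E(j) = -3980 (E(j) = 10*(-398) = -3980)
1/(E(191) + 1/((y(-24) + 1381)**2 + 9751293)) = 1/(-3980 + 1/((-192 + 1381)**2 + 9751293)) = 1/(-3980 + 1/(1189**2 + 9751293)) = 1/(-3980 + 1/(1413721 + 9751293)) = 1/(-3980 + 1/11165014) = 1/(-44436755719/11165014) = -11165014/44436755719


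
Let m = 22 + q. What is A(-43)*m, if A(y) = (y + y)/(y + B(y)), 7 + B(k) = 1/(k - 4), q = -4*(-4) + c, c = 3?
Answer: 165722/2351 ≈ 70.490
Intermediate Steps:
q = 19 (q = -4*(-4) + 3 = 16 + 3 = 19)
m = 41 (m = 22 + 19 = 41)
B(k) = -7 + 1/(-4 + k) (B(k) = -7 + 1/(k - 4) = -7 + 1/(-4 + k))
A(y) = 2*y/(y + (29 - 7*y)/(-4 + y)) (A(y) = (y + y)/(y + (29 - 7*y)/(-4 + y)) = (2*y)/(y + (29 - 7*y)/(-4 + y)) = 2*y/(y + (29 - 7*y)/(-4 + y)))
A(-43)*m = (2*(-43)*(-4 - 43)/(29 + (-43)**2 - 11*(-43)))*41 = (2*(-43)*(-47)/(29 + 1849 + 473))*41 = (2*(-43)*(-47)/2351)*41 = (2*(-43)*(1/2351)*(-47))*41 = (4042/2351)*41 = 165722/2351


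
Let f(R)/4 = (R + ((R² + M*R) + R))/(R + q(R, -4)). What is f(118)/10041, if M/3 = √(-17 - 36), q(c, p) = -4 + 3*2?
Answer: 472/10041 + 59*I*√53/50205 ≈ 0.047007 + 0.0085555*I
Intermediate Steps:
q(c, p) = 2 (q(c, p) = -4 + 6 = 2)
M = 3*I*√53 (M = 3*√(-17 - 36) = 3*√(-53) = 3*(I*√53) = 3*I*√53 ≈ 21.84*I)
f(R) = 4*(R² + 2*R + 3*I*R*√53)/(2 + R) (f(R) = 4*((R + ((R² + (3*I*√53)*R) + R))/(R + 2)) = 4*((R + ((R² + 3*I*R*√53) + R))/(2 + R)) = 4*((R + (R + R² + 3*I*R*√53))/(2 + R)) = 4*((R² + 2*R + 3*I*R*√53)/(2 + R)) = 4*(R² + 2*R + 3*I*R*√53)/(2 + R))
f(118)/10041 = (4*118*(2 + 118 + 3*I*√53)/(2 + 118))/10041 = (4*118*(120 + 3*I*√53)/120)*(1/10041) = (4*118*(1/120)*(120 + 3*I*√53))*(1/10041) = (472 + 59*I*√53/5)*(1/10041) = 472/10041 + 59*I*√53/50205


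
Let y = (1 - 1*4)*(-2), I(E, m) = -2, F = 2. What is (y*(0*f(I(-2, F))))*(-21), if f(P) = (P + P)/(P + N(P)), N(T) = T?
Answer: 0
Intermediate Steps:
f(P) = 1 (f(P) = (P + P)/(P + P) = (2*P)/((2*P)) = (2*P)*(1/(2*P)) = 1)
y = 6 (y = (1 - 4)*(-2) = -3*(-2) = 6)
(y*(0*f(I(-2, F))))*(-21) = (6*(0*1))*(-21) = (6*0)*(-21) = 0*(-21) = 0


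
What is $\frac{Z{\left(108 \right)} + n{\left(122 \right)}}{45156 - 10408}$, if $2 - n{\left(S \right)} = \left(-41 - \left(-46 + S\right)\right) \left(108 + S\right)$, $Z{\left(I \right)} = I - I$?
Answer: $\frac{6728}{8687} \approx 0.77449$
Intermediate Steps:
$Z{\left(I \right)} = 0$
$n{\left(S \right)} = 2 - \left(5 - S\right) \left(108 + S\right)$ ($n{\left(S \right)} = 2 - \left(-41 - \left(-46 + S\right)\right) \left(108 + S\right) = 2 - \left(5 - S\right) \left(108 + S\right)$)
$\frac{Z{\left(108 \right)} + n{\left(122 \right)}}{45156 - 10408} = \frac{0 + \left(-538 + 122^{2} + 103 \cdot 122\right)}{45156 - 10408} = \frac{0 + \left(-538 + 14884 + 12566\right)}{34748} = \left(0 + 26912\right) \frac{1}{34748} = 26912 \cdot \frac{1}{34748} = \frac{6728}{8687}$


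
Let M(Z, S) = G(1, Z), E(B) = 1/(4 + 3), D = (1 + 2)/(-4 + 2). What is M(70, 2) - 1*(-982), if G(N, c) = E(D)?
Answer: 6875/7 ≈ 982.14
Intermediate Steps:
D = -3/2 (D = 3/(-2) = 3*(-1/2) = -3/2 ≈ -1.5000)
E(B) = 1/7
G(N, c) = 1/7
M(Z, S) = 1/7
M(70, 2) - 1*(-982) = 1/7 - 1*(-982) = 1/7 + 982 = 6875/7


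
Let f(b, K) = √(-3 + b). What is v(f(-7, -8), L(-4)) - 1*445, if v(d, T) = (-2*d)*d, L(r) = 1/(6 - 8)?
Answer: -425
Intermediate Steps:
L(r) = -½ (L(r) = 1/(-2) = -½)
v(d, T) = -2*d²
v(f(-7, -8), L(-4)) - 1*445 = -2*(√(-3 - 7))² - 1*445 = -2*(√(-10))² - 445 = -2*(I*√10)² - 445 = -2*(-10) - 445 = 20 - 445 = -425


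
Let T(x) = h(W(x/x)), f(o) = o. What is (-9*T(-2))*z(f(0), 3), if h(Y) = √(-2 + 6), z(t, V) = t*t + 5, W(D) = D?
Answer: -90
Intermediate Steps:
z(t, V) = 5 + t² (z(t, V) = t² + 5 = 5 + t²)
h(Y) = 2 (h(Y) = √4 = 2)
T(x) = 2
(-9*T(-2))*z(f(0), 3) = (-9*2)*(5 + 0²) = -18*(5 + 0) = -18*5 = -90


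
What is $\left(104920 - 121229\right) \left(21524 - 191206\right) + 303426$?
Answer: $2767647164$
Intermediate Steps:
$\left(104920 - 121229\right) \left(21524 - 191206\right) + 303426 = \left(-16309\right) \left(-169682\right) + 303426 = 2767343738 + 303426 = 2767647164$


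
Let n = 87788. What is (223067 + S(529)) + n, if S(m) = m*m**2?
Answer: 148346744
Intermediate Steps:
S(m) = m**3
(223067 + S(529)) + n = (223067 + 529**3) + 87788 = (223067 + 148035889) + 87788 = 148258956 + 87788 = 148346744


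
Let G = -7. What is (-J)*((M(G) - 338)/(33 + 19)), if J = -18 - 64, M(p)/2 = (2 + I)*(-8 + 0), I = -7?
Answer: -5289/13 ≈ -406.85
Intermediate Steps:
M(p) = 80 (M(p) = 2*((2 - 7)*(-8 + 0)) = 2*(-5*(-8)) = 2*40 = 80)
J = -82
(-J)*((M(G) - 338)/(33 + 19)) = (-1*(-82))*((80 - 338)/(33 + 19)) = 82*(-258/52) = 82*(-258*1/52) = 82*(-129/26) = -5289/13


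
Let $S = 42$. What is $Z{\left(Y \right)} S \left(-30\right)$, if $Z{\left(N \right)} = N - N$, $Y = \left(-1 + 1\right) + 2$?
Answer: $0$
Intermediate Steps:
$Y = 2$ ($Y = 0 + 2 = 2$)
$Z{\left(N \right)} = 0$
$Z{\left(Y \right)} S \left(-30\right) = 0 \cdot 42 \left(-30\right) = 0 \left(-30\right) = 0$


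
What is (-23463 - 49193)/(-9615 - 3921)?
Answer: 4541/846 ≈ 5.3676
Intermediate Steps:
(-23463 - 49193)/(-9615 - 3921) = -72656/(-13536) = -72656*(-1/13536) = 4541/846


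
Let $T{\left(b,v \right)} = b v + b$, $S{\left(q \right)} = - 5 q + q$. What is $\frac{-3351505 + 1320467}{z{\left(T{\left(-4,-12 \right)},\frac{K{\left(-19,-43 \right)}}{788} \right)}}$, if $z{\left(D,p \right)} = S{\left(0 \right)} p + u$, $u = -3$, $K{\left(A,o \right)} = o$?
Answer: $\frac{2031038}{3} \approx 6.7701 \cdot 10^{5}$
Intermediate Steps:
$S{\left(q \right)} = - 4 q$
$T{\left(b,v \right)} = b + b v$
$z{\left(D,p \right)} = -3$ ($z{\left(D,p \right)} = \left(-4\right) 0 p - 3 = 0 p - 3 = 0 - 3 = -3$)
$\frac{-3351505 + 1320467}{z{\left(T{\left(-4,-12 \right)},\frac{K{\left(-19,-43 \right)}}{788} \right)}} = \frac{-3351505 + 1320467}{-3} = \left(-2031038\right) \left(- \frac{1}{3}\right) = \frac{2031038}{3}$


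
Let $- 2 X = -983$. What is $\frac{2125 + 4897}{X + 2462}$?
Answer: $\frac{14044}{5907} \approx 2.3775$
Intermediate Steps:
$X = \frac{983}{2}$ ($X = \left(- \frac{1}{2}\right) \left(-983\right) = \frac{983}{2} \approx 491.5$)
$\frac{2125 + 4897}{X + 2462} = \frac{2125 + 4897}{\frac{983}{2} + 2462} = \frac{7022}{\frac{5907}{2}} = 7022 \cdot \frac{2}{5907} = \frac{14044}{5907}$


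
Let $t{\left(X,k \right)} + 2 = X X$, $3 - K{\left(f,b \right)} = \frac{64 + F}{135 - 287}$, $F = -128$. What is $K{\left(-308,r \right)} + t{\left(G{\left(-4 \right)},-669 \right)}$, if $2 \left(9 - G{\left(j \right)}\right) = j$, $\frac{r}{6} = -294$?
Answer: $\frac{2310}{19} \approx 121.58$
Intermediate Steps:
$r = -1764$ ($r = 6 \left(-294\right) = -1764$)
$G{\left(j \right)} = 9 - \frac{j}{2}$
$K{\left(f,b \right)} = \frac{49}{19}$ ($K{\left(f,b \right)} = 3 - \frac{64 - 128}{135 - 287} = 3 - - \frac{64}{-152} = 3 - \left(-64\right) \left(- \frac{1}{152}\right) = 3 - \frac{8}{19} = \frac{49}{19}$)
$t{\left(X,k \right)} = -2 + X^{2}$ ($t{\left(X,k \right)} = -2 + X X = -2 + X^{2}$)
$K{\left(-308,r \right)} + t{\left(G{\left(-4 \right)},-669 \right)} = \frac{49}{19} - \left(2 - \left(9 - -2\right)^{2}\right) = \frac{49}{19} - \left(2 - \left(9 + 2\right)^{2}\right) = \frac{49}{19} - \left(2 - 11^{2}\right) = \frac{49}{19} + \left(-2 + 121\right) = \frac{49}{19} + 119 = \frac{2310}{19}$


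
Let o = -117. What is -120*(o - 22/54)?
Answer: 126800/9 ≈ 14089.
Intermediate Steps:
-120*(o - 22/54) = -120*(-117 - 22/54) = -120*(-117 - 22*1/54) = -120*(-117 - 11/27) = -120*(-3170/27) = 126800/9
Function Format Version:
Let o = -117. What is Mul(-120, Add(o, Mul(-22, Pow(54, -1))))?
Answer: Rational(126800, 9) ≈ 14089.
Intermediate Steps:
Mul(-120, Add(o, Mul(-22, Pow(54, -1)))) = Mul(-120, Add(-117, Mul(-22, Pow(54, -1)))) = Mul(-120, Add(-117, Mul(-22, Rational(1, 54)))) = Mul(-120, Add(-117, Rational(-11, 27))) = Mul(-120, Rational(-3170, 27)) = Rational(126800, 9)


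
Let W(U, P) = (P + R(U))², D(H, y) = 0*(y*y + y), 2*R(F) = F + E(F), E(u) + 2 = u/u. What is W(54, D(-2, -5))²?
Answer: 7890481/16 ≈ 4.9316e+5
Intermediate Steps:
E(u) = -1 (E(u) = -2 + u/u = -2 + 1 = -1)
R(F) = -½ + F/2 (R(F) = (F - 1)/2 = (-1 + F)/2 = -½ + F/2)
D(H, y) = 0 (D(H, y) = 0*(y² + y) = 0*(y + y²) = 0)
W(U, P) = (-½ + P + U/2)² (W(U, P) = (P + (-½ + U/2))² = (-½ + P + U/2)²)
W(54, D(-2, -5))² = ((-1 + 54 + 2*0)²/4)² = ((-1 + 54 + 0)²/4)² = ((¼)*53²)² = ((¼)*2809)² = (2809/4)² = 7890481/16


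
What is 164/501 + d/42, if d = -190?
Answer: -14717/3507 ≈ -4.1965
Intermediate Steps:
164/501 + d/42 = 164/501 - 190/42 = 164*(1/501) - 190*1/42 = 164/501 - 95/21 = -14717/3507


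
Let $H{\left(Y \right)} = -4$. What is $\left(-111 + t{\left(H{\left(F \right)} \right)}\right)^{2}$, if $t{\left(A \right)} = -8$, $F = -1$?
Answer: $14161$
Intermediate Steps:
$\left(-111 + t{\left(H{\left(F \right)} \right)}\right)^{2} = \left(-111 - 8\right)^{2} = \left(-119\right)^{2} = 14161$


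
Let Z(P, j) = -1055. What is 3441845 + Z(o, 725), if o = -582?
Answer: 3440790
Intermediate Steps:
3441845 + Z(o, 725) = 3441845 - 1055 = 3440790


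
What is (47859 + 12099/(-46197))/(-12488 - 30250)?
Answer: -368488354/329061231 ≈ -1.1198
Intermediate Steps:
(47859 + 12099/(-46197))/(-12488 - 30250) = (47859 + 12099*(-1/46197))/(-42738) = (47859 - 4033/15399)*(-1/42738) = (736976708/15399)*(-1/42738) = -368488354/329061231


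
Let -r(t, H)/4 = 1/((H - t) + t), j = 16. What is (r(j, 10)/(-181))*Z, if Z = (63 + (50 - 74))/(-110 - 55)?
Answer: -26/49775 ≈ -0.00052235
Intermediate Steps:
r(t, H) = -4/H (r(t, H) = -4/((H - t) + t) = -4/H)
Z = -13/55 (Z = (63 - 24)/(-165) = 39*(-1/165) = -13/55 ≈ -0.23636)
(r(j, 10)/(-181))*Z = (-4/10/(-181))*(-13/55) = (-4*1/10*(-1/181))*(-13/55) = -2/5*(-1/181)*(-13/55) = (2/905)*(-13/55) = -26/49775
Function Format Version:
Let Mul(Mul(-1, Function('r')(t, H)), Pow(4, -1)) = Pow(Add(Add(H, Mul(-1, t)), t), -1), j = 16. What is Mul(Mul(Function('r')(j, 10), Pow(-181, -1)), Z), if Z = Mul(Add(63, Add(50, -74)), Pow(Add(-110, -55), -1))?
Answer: Rational(-26, 49775) ≈ -0.00052235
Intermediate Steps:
Function('r')(t, H) = Mul(-4, Pow(H, -1)) (Function('r')(t, H) = Mul(-4, Pow(Add(Add(H, Mul(-1, t)), t), -1)) = Mul(-4, Pow(H, -1)))
Z = Rational(-13, 55) (Z = Mul(Add(63, -24), Pow(-165, -1)) = Mul(39, Rational(-1, 165)) = Rational(-13, 55) ≈ -0.23636)
Mul(Mul(Function('r')(j, 10), Pow(-181, -1)), Z) = Mul(Mul(Mul(-4, Pow(10, -1)), Pow(-181, -1)), Rational(-13, 55)) = Mul(Mul(Mul(-4, Rational(1, 10)), Rational(-1, 181)), Rational(-13, 55)) = Mul(Mul(Rational(-2, 5), Rational(-1, 181)), Rational(-13, 55)) = Mul(Rational(2, 905), Rational(-13, 55)) = Rational(-26, 49775)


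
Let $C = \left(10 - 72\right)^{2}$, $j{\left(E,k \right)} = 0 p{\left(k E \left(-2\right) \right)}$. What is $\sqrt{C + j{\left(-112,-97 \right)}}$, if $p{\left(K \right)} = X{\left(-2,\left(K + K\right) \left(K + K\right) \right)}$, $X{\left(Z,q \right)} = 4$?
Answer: $62$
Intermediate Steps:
$p{\left(K \right)} = 4$
$j{\left(E,k \right)} = 0$ ($j{\left(E,k \right)} = 0 \cdot 4 = 0$)
$C = 3844$ ($C = \left(-62\right)^{2} = 3844$)
$\sqrt{C + j{\left(-112,-97 \right)}} = \sqrt{3844 + 0} = \sqrt{3844} = 62$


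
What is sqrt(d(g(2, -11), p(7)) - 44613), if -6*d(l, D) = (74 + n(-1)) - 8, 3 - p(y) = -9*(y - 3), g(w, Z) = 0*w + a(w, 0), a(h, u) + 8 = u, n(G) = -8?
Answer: 14*I*sqrt(2049)/3 ≈ 211.24*I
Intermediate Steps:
a(h, u) = -8 + u
g(w, Z) = -8 (g(w, Z) = 0*w + (-8 + 0) = 0 - 8 = -8)
p(y) = -24 + 9*y (p(y) = 3 - (-9)*(y - 3) = 3 - (-9)*(-3 + y) = 3 - (27 - 9*y) = 3 + (-27 + 9*y) = -24 + 9*y)
d(l, D) = -29/3 (d(l, D) = -((74 - 8) - 8)/6 = -(66 - 8)/6 = -1/6*58 = -29/3)
sqrt(d(g(2, -11), p(7)) - 44613) = sqrt(-29/3 - 44613) = sqrt(-133868/3) = 14*I*sqrt(2049)/3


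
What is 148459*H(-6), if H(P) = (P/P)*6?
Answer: 890754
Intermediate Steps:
H(P) = 6 (H(P) = 1*6 = 6)
148459*H(-6) = 148459*6 = 890754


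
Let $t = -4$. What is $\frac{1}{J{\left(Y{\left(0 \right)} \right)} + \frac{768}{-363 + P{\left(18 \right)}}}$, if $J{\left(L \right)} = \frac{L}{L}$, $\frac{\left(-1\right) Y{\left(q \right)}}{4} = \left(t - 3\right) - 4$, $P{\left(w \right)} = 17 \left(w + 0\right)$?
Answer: $- \frac{19}{237} \approx -0.080169$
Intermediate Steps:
$P{\left(w \right)} = 17 w$
$Y{\left(q \right)} = 44$ ($Y{\left(q \right)} = - 4 \left(\left(-4 - 3\right) - 4\right) = - 4 \left(-7 - 4\right) = \left(-4\right) \left(-11\right) = 44$)
$J{\left(L \right)} = 1$
$\frac{1}{J{\left(Y{\left(0 \right)} \right)} + \frac{768}{-363 + P{\left(18 \right)}}} = \frac{1}{1 + \frac{768}{-363 + 17 \cdot 18}} = \frac{1}{1 + \frac{768}{-363 + 306}} = \frac{1}{1 + \frac{768}{-57}} = \frac{1}{1 + 768 \left(- \frac{1}{57}\right)} = \frac{1}{1 - \frac{256}{19}} = \frac{1}{- \frac{237}{19}} = - \frac{19}{237}$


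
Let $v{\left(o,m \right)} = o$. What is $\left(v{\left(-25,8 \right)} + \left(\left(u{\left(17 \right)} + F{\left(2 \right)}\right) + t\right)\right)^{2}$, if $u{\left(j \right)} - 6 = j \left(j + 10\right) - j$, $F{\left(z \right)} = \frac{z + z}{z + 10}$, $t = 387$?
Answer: $\frac{5909761}{9} \approx 6.5664 \cdot 10^{5}$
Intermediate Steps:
$F{\left(z \right)} = \frac{2 z}{10 + z}$
$u{\left(j \right)} = 6 - j + j \left(10 + j\right)$ ($u{\left(j \right)} = 6 + \left(j \left(j + 10\right) - j\right) = 6 + \left(j \left(10 + j\right) - j\right) = 6 + \left(- j + j \left(10 + j\right)\right) = 6 - j + j \left(10 + j\right)$)
$\left(v{\left(-25,8 \right)} + \left(\left(u{\left(17 \right)} + F{\left(2 \right)}\right) + t\right)\right)^{2} = \left(-25 + \left(\left(\left(6 + 17^{2} + 9 \cdot 17\right) + 2 \cdot 2 \frac{1}{10 + 2}\right) + 387\right)\right)^{2} = \left(-25 + \left(\left(\left(6 + 289 + 153\right) + 2 \cdot 2 \cdot \frac{1}{12}\right) + 387\right)\right)^{2} = \left(-25 + \left(\left(448 + 2 \cdot 2 \cdot \frac{1}{12}\right) + 387\right)\right)^{2} = \left(-25 + \left(\left(448 + \frac{1}{3}\right) + 387\right)\right)^{2} = \left(-25 + \left(\frac{1345}{3} + 387\right)\right)^{2} = \left(-25 + \frac{2506}{3}\right)^{2} = \left(\frac{2431}{3}\right)^{2} = \frac{5909761}{9}$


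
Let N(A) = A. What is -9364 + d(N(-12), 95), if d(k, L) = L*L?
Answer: -339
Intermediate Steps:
d(k, L) = L**2
-9364 + d(N(-12), 95) = -9364 + 95**2 = -9364 + 9025 = -339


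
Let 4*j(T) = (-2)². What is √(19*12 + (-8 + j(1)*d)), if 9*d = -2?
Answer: √1978/3 ≈ 14.825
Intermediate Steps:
j(T) = 1 (j(T) = (¼)*(-2)² = (¼)*4 = 1)
d = -2/9 (d = (⅑)*(-2) = -2/9 ≈ -0.22222)
√(19*12 + (-8 + j(1)*d)) = √(19*12 + (-8 + 1*(-2/9))) = √(228 + (-8 - 2/9)) = √(228 - 74/9) = √(1978/9) = √1978/3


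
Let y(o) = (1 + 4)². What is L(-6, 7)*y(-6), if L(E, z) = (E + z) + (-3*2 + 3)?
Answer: -50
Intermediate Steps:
L(E, z) = -3 + E + z (L(E, z) = (E + z) + (-6 + 3) = (E + z) - 3 = -3 + E + z)
y(o) = 25 (y(o) = 5² = 25)
L(-6, 7)*y(-6) = (-3 - 6 + 7)*25 = -2*25 = -50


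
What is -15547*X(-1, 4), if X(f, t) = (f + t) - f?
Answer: -62188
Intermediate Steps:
X(f, t) = t
-15547*X(-1, 4) = -15547*4 = -62188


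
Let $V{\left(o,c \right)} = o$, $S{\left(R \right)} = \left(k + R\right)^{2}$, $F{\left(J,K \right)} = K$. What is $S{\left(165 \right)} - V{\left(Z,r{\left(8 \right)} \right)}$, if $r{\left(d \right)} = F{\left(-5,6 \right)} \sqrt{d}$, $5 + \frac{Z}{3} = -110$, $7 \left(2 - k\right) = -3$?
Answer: $\frac{1390489}{49} \approx 28377.0$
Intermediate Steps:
$k = \frac{17}{7}$ ($k = 2 - - \frac{3}{7} = 2 + \frac{3}{7} = \frac{17}{7} \approx 2.4286$)
$Z = -345$ ($Z = -15 + 3 \left(-110\right) = -15 - 330 = -345$)
$S{\left(R \right)} = \left(\frac{17}{7} + R\right)^{2}$
$r{\left(d \right)} = 6 \sqrt{d}$
$S{\left(165 \right)} - V{\left(Z,r{\left(8 \right)} \right)} = \frac{\left(17 + 7 \cdot 165\right)^{2}}{49} - -345 = \frac{\left(17 + 1155\right)^{2}}{49} + 345 = \frac{1172^{2}}{49} + 345 = \frac{1}{49} \cdot 1373584 + 345 = \frac{1373584}{49} + 345 = \frac{1390489}{49}$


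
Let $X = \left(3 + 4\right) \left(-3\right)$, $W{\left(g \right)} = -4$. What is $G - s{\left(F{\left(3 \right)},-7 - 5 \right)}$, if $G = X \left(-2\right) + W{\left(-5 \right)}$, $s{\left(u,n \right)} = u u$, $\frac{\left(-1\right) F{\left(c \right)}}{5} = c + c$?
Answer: $-862$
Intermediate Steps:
$F{\left(c \right)} = - 10 c$ ($F{\left(c \right)} = - 5 \left(c + c\right) = - 5 \cdot 2 c = - 10 c$)
$X = -21$ ($X = 7 \left(-3\right) = -21$)
$s{\left(u,n \right)} = u^{2}$
$G = 38$ ($G = \left(-21\right) \left(-2\right) - 4 = 42 - 4 = 38$)
$G - s{\left(F{\left(3 \right)},-7 - 5 \right)} = 38 - \left(\left(-10\right) 3\right)^{2} = 38 - \left(-30\right)^{2} = 38 - 900 = -862$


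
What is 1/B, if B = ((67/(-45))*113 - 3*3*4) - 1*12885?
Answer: -45/589016 ≈ -7.6399e-5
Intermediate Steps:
B = -589016/45 (B = ((67*(-1/45))*113 - 9*4) - 12885 = (-67/45*113 - 36) - 12885 = (-7571/45 - 36) - 12885 = -9191/45 - 12885 = -589016/45 ≈ -13089.)
1/B = 1/(-589016/45) = -45/589016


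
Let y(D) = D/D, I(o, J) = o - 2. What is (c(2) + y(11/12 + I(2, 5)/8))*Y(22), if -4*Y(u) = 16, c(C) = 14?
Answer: -60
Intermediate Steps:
I(o, J) = -2 + o
Y(u) = -4 (Y(u) = -¼*16 = -4)
y(D) = 1
(c(2) + y(11/12 + I(2, 5)/8))*Y(22) = (14 + 1)*(-4) = 15*(-4) = -60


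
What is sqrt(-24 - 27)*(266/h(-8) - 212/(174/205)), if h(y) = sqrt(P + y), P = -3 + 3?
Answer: 133*sqrt(102)/2 - 21730*I*sqrt(51)/87 ≈ 671.62 - 1783.7*I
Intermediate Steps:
P = 0
h(y) = sqrt(y) (h(y) = sqrt(0 + y) = sqrt(y))
sqrt(-24 - 27)*(266/h(-8) - 212/(174/205)) = sqrt(-24 - 27)*(266/(sqrt(-8)) - 212/(174/205)) = sqrt(-51)*(266/((2*I*sqrt(2))) - 212/(174*(1/205))) = (I*sqrt(51))*(266*(-I*sqrt(2)/4) - 212/174/205) = (I*sqrt(51))*(-133*I*sqrt(2)/2 - 212*205/174) = (I*sqrt(51))*(-133*I*sqrt(2)/2 - 21730/87) = (I*sqrt(51))*(-21730/87 - 133*I*sqrt(2)/2) = I*sqrt(51)*(-21730/87 - 133*I*sqrt(2)/2)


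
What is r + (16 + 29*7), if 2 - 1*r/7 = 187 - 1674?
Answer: 10642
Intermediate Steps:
r = 10423 (r = 14 - 7*(187 - 1674) = 14 - 7*(-1487) = 14 + 10409 = 10423)
r + (16 + 29*7) = 10423 + (16 + 29*7) = 10423 + (16 + 203) = 10423 + 219 = 10642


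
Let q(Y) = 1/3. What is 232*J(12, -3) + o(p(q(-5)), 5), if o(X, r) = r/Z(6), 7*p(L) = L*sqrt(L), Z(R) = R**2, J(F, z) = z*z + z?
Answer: 50117/36 ≈ 1392.1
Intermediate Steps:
J(F, z) = z + z**2 (J(F, z) = z**2 + z = z + z**2)
q(Y) = 1/3
p(L) = L**(3/2)/7 (p(L) = (L*sqrt(L))/7 = L**(3/2)/7)
o(X, r) = r/36 (o(X, r) = r/(6**2) = r/36)
232*J(12, -3) + o(p(q(-5)), 5) = 232*(-3*(1 - 3)) + (1/36)*5 = 232*(-3*(-2)) + 5/36 = 232*6 + 5/36 = 1392 + 5/36 = 50117/36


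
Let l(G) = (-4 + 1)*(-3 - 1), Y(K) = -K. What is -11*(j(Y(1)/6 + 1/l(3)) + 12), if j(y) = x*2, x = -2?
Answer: -88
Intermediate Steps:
l(G) = 12 (l(G) = -3*(-4) = 12)
j(y) = -4 (j(y) = -2*2 = -4)
-11*(j(Y(1)/6 + 1/l(3)) + 12) = -11*(-4 + 12) = -11*8 = -88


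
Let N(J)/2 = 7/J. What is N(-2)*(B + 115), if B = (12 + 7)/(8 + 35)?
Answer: -34748/43 ≈ -808.09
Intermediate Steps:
N(J) = 14/J (N(J) = 2*(7/J) = 14/J)
B = 19/43 ≈ 0.44186
N(-2)*(B + 115) = (14/(-2))*(19/43 + 115) = (14*(-1/2))*(4964/43) = -7*4964/43 = -34748/43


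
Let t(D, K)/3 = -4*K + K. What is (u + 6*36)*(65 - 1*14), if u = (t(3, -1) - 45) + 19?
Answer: 10149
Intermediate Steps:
t(D, K) = -9*K (t(D, K) = 3*(-4*K + K) = 3*(-3*K) = -9*K)
u = -17 (u = (-9*(-1) - 45) + 19 = (9 - 45) + 19 = -36 + 19 = -17)
(u + 6*36)*(65 - 1*14) = (-17 + 6*36)*(65 - 1*14) = (-17 + 216)*(65 - 14) = 199*51 = 10149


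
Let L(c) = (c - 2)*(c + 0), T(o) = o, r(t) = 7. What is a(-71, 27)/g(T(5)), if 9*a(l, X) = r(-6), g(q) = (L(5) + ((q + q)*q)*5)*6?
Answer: 7/14310 ≈ 0.00048917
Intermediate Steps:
L(c) = c*(-2 + c) (L(c) = (-2 + c)*c = c*(-2 + c))
g(q) = 90 + 60*q**2 (g(q) = (5*(-2 + 5) + ((q + q)*q)*5)*6 = (5*3 + ((2*q)*q)*5)*6 = (15 + (2*q**2)*5)*6 = (15 + 10*q**2)*6 = 90 + 60*q**2)
a(l, X) = 7/9 (a(l, X) = (1/9)*7 = 7/9)
a(-71, 27)/g(T(5)) = 7/(9*(90 + 60*5**2)) = 7/(9*(90 + 60*25)) = 7/(9*(90 + 1500)) = (7/9)/1590 = (7/9)*(1/1590) = 7/14310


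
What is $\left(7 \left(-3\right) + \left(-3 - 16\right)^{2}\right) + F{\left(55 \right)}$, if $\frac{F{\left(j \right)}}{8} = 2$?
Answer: $356$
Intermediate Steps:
$F{\left(j \right)} = 16$ ($F{\left(j \right)} = 8 \cdot 2 = 16$)
$\left(7 \left(-3\right) + \left(-3 - 16\right)^{2}\right) + F{\left(55 \right)} = \left(7 \left(-3\right) + \left(-3 - 16\right)^{2}\right) + 16 = \left(-21 + \left(-19\right)^{2}\right) + 16 = \left(-21 + 361\right) + 16 = 340 + 16 = 356$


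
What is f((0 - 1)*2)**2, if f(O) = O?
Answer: 4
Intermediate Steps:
f((0 - 1)*2)**2 = ((0 - 1)*2)**2 = (-1*2)**2 = (-2)**2 = 4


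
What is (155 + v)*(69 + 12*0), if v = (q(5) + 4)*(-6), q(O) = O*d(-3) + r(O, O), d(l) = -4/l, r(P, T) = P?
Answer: 4209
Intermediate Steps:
q(O) = 7*O/3 (q(O) = O*(-4/(-3)) + O = O*(-4*(-⅓)) + O = O*(4/3) + O = 4*O/3 + O = 7*O/3)
v = -94 (v = ((7/3)*5 + 4)*(-6) = (35/3 + 4)*(-6) = (47/3)*(-6) = -94)
(155 + v)*(69 + 12*0) = (155 - 94)*(69 + 12*0) = 61*(69 + 0) = 61*69 = 4209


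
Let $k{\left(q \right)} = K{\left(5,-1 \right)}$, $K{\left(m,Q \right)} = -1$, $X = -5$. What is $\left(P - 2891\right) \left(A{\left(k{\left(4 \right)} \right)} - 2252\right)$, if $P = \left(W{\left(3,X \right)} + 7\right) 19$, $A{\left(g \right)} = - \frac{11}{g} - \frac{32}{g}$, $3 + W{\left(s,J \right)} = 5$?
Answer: $6008480$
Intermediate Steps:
$W{\left(s,J \right)} = 2$ ($W{\left(s,J \right)} = -3 + 5 = 2$)
$k{\left(q \right)} = -1$
$A{\left(g \right)} = - \frac{43}{g}$
$P = 171$ ($P = \left(2 + 7\right) 19 = 9 \cdot 19 = 171$)
$\left(P - 2891\right) \left(A{\left(k{\left(4 \right)} \right)} - 2252\right) = \left(171 - 2891\right) \left(- \frac{43}{-1} - 2252\right) = - 2720 \left(\left(-43\right) \left(-1\right) - 2252\right) = - 2720 \left(43 - 2252\right) = \left(-2720\right) \left(-2209\right) = 6008480$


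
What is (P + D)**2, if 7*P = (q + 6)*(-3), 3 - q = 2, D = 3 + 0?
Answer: 0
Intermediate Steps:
D = 3
q = 1 (q = 3 - 1*2 = 3 - 2 = 1)
P = -3 (P = ((1 + 6)*(-3))/7 = (7*(-3))/7 = (1/7)*(-21) = -3)
(P + D)**2 = (-3 + 3)**2 = 0**2 = 0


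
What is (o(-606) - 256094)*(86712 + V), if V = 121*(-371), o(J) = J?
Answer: -10735450700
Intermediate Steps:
V = -44891
(o(-606) - 256094)*(86712 + V) = (-606 - 256094)*(86712 - 44891) = -256700*41821 = -10735450700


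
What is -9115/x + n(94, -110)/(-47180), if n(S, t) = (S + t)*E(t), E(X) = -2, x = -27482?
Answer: 15327367/46307170 ≈ 0.33099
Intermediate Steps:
n(S, t) = -2*S - 2*t (n(S, t) = (S + t)*(-2) = -2*S - 2*t)
-9115/x + n(94, -110)/(-47180) = -9115/(-27482) + (-2*94 - 2*(-110))/(-47180) = -9115*(-1/27482) + (-188 + 220)*(-1/47180) = 9115/27482 + 32*(-1/47180) = 9115/27482 - 8/11795 = 15327367/46307170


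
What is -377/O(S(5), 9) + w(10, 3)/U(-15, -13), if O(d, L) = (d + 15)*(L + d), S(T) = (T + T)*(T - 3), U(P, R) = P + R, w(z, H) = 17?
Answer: -137/140 ≈ -0.97857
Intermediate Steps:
S(T) = 2*T*(-3 + T) (S(T) = (2*T)*(-3 + T) = 2*T*(-3 + T))
O(d, L) = (15 + d)*(L + d)
-377/O(S(5), 9) + w(10, 3)/U(-15, -13) = -377/((2*5*(-3 + 5))² + 15*9 + 15*(2*5*(-3 + 5)) + 9*(2*5*(-3 + 5))) + 17/(-15 - 13) = -377/((2*5*2)² + 135 + 15*(2*5*2) + 9*(2*5*2)) + 17/(-28) = -377/(20² + 135 + 15*20 + 9*20) + 17*(-1/28) = -377/(400 + 135 + 300 + 180) - 17/28 = -377/1015 - 17/28 = -377*1/1015 - 17/28 = -13/35 - 17/28 = -137/140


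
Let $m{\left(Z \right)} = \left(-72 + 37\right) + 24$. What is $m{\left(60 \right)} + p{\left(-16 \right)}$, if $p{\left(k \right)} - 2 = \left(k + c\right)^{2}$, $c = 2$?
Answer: $187$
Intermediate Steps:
$m{\left(Z \right)} = -11$ ($m{\left(Z \right)} = -35 + 24 = -11$)
$p{\left(k \right)} = 2 + \left(2 + k\right)^{2}$ ($p{\left(k \right)} = 2 + \left(k + 2\right)^{2} = 2 + \left(2 + k\right)^{2}$)
$m{\left(60 \right)} + p{\left(-16 \right)} = -11 + \left(2 + \left(2 - 16\right)^{2}\right) = -11 + \left(2 + \left(-14\right)^{2}\right) = -11 + \left(2 + 196\right) = -11 + 198 = 187$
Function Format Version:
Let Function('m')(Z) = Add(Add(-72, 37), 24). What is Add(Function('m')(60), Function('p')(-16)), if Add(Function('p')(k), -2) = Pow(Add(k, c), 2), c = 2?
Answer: 187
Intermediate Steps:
Function('m')(Z) = -11 (Function('m')(Z) = Add(-35, 24) = -11)
Function('p')(k) = Add(2, Pow(Add(2, k), 2)) (Function('p')(k) = Add(2, Pow(Add(k, 2), 2)) = Add(2, Pow(Add(2, k), 2)))
Add(Function('m')(60), Function('p')(-16)) = Add(-11, Add(2, Pow(Add(2, -16), 2))) = Add(-11, Add(2, Pow(-14, 2))) = Add(-11, Add(2, 196)) = Add(-11, 198) = 187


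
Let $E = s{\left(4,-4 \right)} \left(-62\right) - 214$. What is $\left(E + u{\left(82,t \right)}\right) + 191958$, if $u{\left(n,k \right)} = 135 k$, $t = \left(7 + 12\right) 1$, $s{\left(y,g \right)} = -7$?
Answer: $194743$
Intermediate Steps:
$t = 19$ ($t = 19 \cdot 1 = 19$)
$E = 220$ ($E = \left(-7\right) \left(-62\right) - 214 = 434 - 214 = 220$)
$\left(E + u{\left(82,t \right)}\right) + 191958 = \left(220 + 135 \cdot 19\right) + 191958 = \left(220 + 2565\right) + 191958 = 2785 + 191958 = 194743$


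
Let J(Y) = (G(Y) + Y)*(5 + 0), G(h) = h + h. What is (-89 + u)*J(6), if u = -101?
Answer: -17100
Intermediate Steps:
G(h) = 2*h
J(Y) = 15*Y (J(Y) = (2*Y + Y)*(5 + 0) = (3*Y)*5 = 15*Y)
(-89 + u)*J(6) = (-89 - 101)*(15*6) = -190*90 = -17100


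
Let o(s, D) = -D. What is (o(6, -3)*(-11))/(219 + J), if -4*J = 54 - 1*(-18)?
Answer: -11/67 ≈ -0.16418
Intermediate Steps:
J = -18 (J = -(54 - 1*(-18))/4 = -(54 + 18)/4 = -¼*72 = -18)
(o(6, -3)*(-11))/(219 + J) = (-1*(-3)*(-11))/(219 - 18) = (3*(-11))/201 = -33*1/201 = -11/67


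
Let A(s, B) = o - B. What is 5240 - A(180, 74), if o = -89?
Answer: 5403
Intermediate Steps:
A(s, B) = -89 - B
5240 - A(180, 74) = 5240 - (-89 - 1*74) = 5240 - (-89 - 74) = 5240 - 1*(-163) = 5240 + 163 = 5403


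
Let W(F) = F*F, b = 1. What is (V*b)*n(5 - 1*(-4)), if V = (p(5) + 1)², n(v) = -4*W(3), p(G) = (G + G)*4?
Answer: -60516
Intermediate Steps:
p(G) = 8*G (p(G) = (2*G)*4 = 8*G)
W(F) = F²
n(v) = -36 (n(v) = -4*3² = -4*9 = -36)
V = 1681 (V = (8*5 + 1)² = (40 + 1)² = 41² = 1681)
(V*b)*n(5 - 1*(-4)) = (1681*1)*(-36) = 1681*(-36) = -60516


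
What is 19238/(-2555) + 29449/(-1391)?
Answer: -102002253/3554005 ≈ -28.701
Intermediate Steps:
19238/(-2555) + 29449/(-1391) = 19238*(-1/2555) + 29449*(-1/1391) = -19238/2555 - 29449/1391 = -102002253/3554005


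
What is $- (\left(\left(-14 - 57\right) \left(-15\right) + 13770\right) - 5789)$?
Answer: $-9046$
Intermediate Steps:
$- (\left(\left(-14 - 57\right) \left(-15\right) + 13770\right) - 5789) = - (\left(\left(-71\right) \left(-15\right) + 13770\right) + \left(-16481 + 10692\right)) = - (\left(1065 + 13770\right) - 5789) = - (14835 - 5789) = \left(-1\right) 9046 = -9046$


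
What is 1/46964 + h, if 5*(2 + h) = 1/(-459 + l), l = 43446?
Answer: -20188152781/10094207340 ≈ -2.0000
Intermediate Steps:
h = -429869/214935 (h = -2 + 1/(5*(-459 + 43446)) = -2 + (1/5)/42987 = -2 + (1/5)*(1/42987) = -2 + 1/214935 = -429869/214935 ≈ -2.0000)
1/46964 + h = 1/46964 - 429869/214935 = -20188152781/10094207340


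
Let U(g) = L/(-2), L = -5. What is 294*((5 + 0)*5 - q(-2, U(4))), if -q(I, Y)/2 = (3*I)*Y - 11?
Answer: -7938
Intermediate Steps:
U(g) = 5/2 (U(g) = -5/(-2) = -5*(-1/2) = 5/2)
q(I, Y) = 22 - 6*I*Y (q(I, Y) = -2*((3*I)*Y - 11) = -2*(3*I*Y - 11) = -2*(-11 + 3*I*Y) = 22 - 6*I*Y)
294*((5 + 0)*5 - q(-2, U(4))) = 294*((5 + 0)*5 - (22 - 6*(-2)*5/2)) = 294*(5*5 - (22 + 30)) = 294*(25 - 1*52) = 294*(25 - 52) = 294*(-27) = -7938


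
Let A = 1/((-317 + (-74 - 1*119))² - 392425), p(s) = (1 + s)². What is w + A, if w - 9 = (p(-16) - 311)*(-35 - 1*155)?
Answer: 2163381424/132325 ≈ 16349.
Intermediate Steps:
w = 16349 (w = 9 + ((1 - 16)² - 311)*(-35 - 1*155) = 9 + ((-15)² - 311)*(-35 - 155) = 9 + (225 - 311)*(-190) = 9 - 86*(-190) = 9 + 16340 = 16349)
A = -1/132325 (A = 1/((-317 + (-74 - 119))² - 392425) = 1/((-317 - 193)² - 392425) = 1/((-510)² - 392425) = 1/(260100 - 392425) = 1/(-132325) = -1/132325 ≈ -7.5572e-6)
w + A = 16349 - 1/132325 = 2163381424/132325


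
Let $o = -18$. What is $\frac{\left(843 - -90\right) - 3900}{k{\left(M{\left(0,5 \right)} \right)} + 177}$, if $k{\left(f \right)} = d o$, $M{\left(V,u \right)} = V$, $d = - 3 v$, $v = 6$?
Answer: $- \frac{989}{167} \approx -5.9222$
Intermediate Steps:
$d = -18$ ($d = \left(-3\right) 6 = -18$)
$k{\left(f \right)} = 324$ ($k{\left(f \right)} = \left(-18\right) \left(-18\right) = 324$)
$\frac{\left(843 - -90\right) - 3900}{k{\left(M{\left(0,5 \right)} \right)} + 177} = \frac{\left(843 - -90\right) - 3900}{324 + 177} = \frac{\left(843 + \left(-559 + 649\right)\right) - 3900}{501} = \left(\left(843 + 90\right) - 3900\right) \frac{1}{501} = \left(933 - 3900\right) \frac{1}{501} = \left(-2967\right) \frac{1}{501} = - \frac{989}{167}$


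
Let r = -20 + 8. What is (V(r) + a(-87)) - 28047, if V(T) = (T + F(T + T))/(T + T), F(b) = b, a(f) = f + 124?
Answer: -56017/2 ≈ -28009.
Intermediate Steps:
a(f) = 124 + f
r = -12
V(T) = 3/2 (V(T) = (T + (T + T))/(T + T) = (T + 2*T)/((2*T)) = (3*T)*(1/(2*T)) = 3/2)
(V(r) + a(-87)) - 28047 = (3/2 + (124 - 87)) - 28047 = (3/2 + 37) - 28047 = 77/2 - 28047 = -56017/2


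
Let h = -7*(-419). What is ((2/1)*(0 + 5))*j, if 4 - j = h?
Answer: -29290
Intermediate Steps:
h = 2933
j = -2929 (j = 4 - 1*2933 = 4 - 2933 = -2929)
((2/1)*(0 + 5))*j = ((2/1)*(0 + 5))*(-2929) = ((2*1)*5)*(-2929) = (2*5)*(-2929) = 10*(-2929) = -29290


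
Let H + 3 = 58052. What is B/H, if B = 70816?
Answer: 70816/58049 ≈ 1.2199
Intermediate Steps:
H = 58049 (H = -3 + 58052 = 58049)
B/H = 70816/58049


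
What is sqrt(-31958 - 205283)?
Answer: I*sqrt(237241) ≈ 487.07*I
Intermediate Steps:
sqrt(-31958 - 205283) = sqrt(-237241) = I*sqrt(237241)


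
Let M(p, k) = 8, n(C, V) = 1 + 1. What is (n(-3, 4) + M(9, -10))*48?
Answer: 480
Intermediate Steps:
n(C, V) = 2
(n(-3, 4) + M(9, -10))*48 = (2 + 8)*48 = 10*48 = 480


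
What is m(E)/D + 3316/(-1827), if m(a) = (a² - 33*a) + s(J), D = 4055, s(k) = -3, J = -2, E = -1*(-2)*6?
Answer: -2782453/1481697 ≈ -1.8779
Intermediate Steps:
E = 12 (E = 2*6 = 12)
m(a) = -3 + a² - 33*a (m(a) = (a² - 33*a) - 3 = -3 + a² - 33*a)
m(E)/D + 3316/(-1827) = (-3 + 12² - 33*12)/4055 + 3316/(-1827) = (-3 + 144 - 396)*(1/4055) + 3316*(-1/1827) = -255*1/4055 - 3316/1827 = -51/811 - 3316/1827 = -2782453/1481697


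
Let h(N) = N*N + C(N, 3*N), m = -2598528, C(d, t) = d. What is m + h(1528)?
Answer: -262216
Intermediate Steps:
h(N) = N + N² (h(N) = N*N + N = N² + N = N + N²)
m + h(1528) = -2598528 + 1528*(1 + 1528) = -2598528 + 1528*1529 = -2598528 + 2336312 = -262216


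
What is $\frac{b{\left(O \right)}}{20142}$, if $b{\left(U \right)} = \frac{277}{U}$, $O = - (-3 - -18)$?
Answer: $- \frac{277}{302130} \approx -0.00091682$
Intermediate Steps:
$O = -15$ ($O = - (-3 + 18) = \left(-1\right) 15 = -15$)
$\frac{b{\left(O \right)}}{20142} = \frac{277 \frac{1}{-15}}{20142} = 277 \left(- \frac{1}{15}\right) \frac{1}{20142} = \left(- \frac{277}{15}\right) \frac{1}{20142} = - \frac{277}{302130}$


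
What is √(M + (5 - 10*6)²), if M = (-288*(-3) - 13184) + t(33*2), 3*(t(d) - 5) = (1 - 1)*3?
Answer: I*√9290 ≈ 96.385*I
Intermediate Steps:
t(d) = 5 (t(d) = 5 + ((1 - 1)*3)/3 = 5 + (0*3)/3 = 5 + (⅓)*0 = 5 + 0 = 5)
M = -12315 (M = (-288*(-3) - 13184) + 5 = (-48*(-18) - 13184) + 5 = (864 - 13184) + 5 = -12320 + 5 = -12315)
√(M + (5 - 10*6)²) = √(-12315 + (5 - 10*6)²) = √(-12315 + (5 - 60)²) = √(-12315 + (-55)²) = √(-12315 + 3025) = √(-9290) = I*√9290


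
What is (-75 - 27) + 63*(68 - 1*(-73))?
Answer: 8781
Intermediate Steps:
(-75 - 27) + 63*(68 - 1*(-73)) = -102 + 63*(68 + 73) = -102 + 63*141 = -102 + 8883 = 8781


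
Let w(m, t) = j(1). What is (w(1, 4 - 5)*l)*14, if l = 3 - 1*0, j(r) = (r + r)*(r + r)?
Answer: 168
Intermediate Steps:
j(r) = 4*r² (j(r) = (2*r)*(2*r) = 4*r²)
w(m, t) = 4 (w(m, t) = 4*1² = 4*1 = 4)
l = 3 (l = 3 + 0 = 3)
(w(1, 4 - 5)*l)*14 = (4*3)*14 = 12*14 = 168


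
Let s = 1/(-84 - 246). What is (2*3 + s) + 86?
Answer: 30359/330 ≈ 91.997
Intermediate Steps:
s = -1/330 (s = 1/(-330) = -1/330 ≈ -0.0030303)
(2*3 + s) + 86 = (2*3 - 1/330) + 86 = (6 - 1/330) + 86 = 1979/330 + 86 = 30359/330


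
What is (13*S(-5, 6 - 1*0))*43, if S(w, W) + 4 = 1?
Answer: -1677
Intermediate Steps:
S(w, W) = -3 (S(w, W) = -4 + 1 = -3)
(13*S(-5, 6 - 1*0))*43 = (13*(-3))*43 = -39*43 = -1677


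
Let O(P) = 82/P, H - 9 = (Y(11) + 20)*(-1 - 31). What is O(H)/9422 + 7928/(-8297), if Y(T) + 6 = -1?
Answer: -15201305033/15908476969 ≈ -0.95555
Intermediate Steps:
Y(T) = -7 (Y(T) = -6 - 1 = -7)
H = -407 (H = 9 + (-7 + 20)*(-1 - 31) = 9 + 13*(-32) = 9 - 416 = -407)
O(H)/9422 + 7928/(-8297) = (82/(-407))/9422 + 7928/(-8297) = (82*(-1/407))*(1/9422) + 7928*(-1/8297) = -82/407*1/9422 - 7928/8297 = -41/1917377 - 7928/8297 = -15201305033/15908476969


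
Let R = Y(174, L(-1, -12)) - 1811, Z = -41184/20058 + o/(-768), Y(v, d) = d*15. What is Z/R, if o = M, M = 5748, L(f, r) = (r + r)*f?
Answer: 2040593/310444352 ≈ 0.0065731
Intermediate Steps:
L(f, r) = 2*f*r (L(f, r) = (2*r)*f = 2*f*r)
Y(v, d) = 15*d
o = 5748
Z = -2040593/213952 (Z = -41184/20058 + 5748/(-768) = -41184*1/20058 + 5748*(-1/768) = -6864/3343 - 479/64 = -2040593/213952 ≈ -9.5376)
R = -1451 (R = 15*(2*(-1)*(-12)) - 1811 = 15*24 - 1811 = 360 - 1811 = -1451)
Z/R = -2040593/213952/(-1451) = -2040593/213952*(-1/1451) = 2040593/310444352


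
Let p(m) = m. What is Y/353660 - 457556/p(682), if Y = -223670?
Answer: -736235445/1096346 ≈ -671.54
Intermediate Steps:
Y/353660 - 457556/p(682) = -223670/353660 - 457556/682 = -223670*1/353660 - 457556*1/682 = -22367/35366 - 20798/31 = -736235445/1096346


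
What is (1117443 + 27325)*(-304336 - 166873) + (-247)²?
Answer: -539424923503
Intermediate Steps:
(1117443 + 27325)*(-304336 - 166873) + (-247)² = 1144768*(-471209) + 61009 = -539424984512 + 61009 = -539424923503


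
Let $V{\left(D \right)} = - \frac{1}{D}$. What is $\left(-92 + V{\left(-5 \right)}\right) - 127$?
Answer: $- \frac{1094}{5} \approx -218.8$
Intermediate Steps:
$\left(-92 + V{\left(-5 \right)}\right) - 127 = \left(-92 - \frac{1}{-5}\right) - 127 = \left(-92 - - \frac{1}{5}\right) - 127 = \left(-92 + \frac{1}{5}\right) - 127 = - \frac{459}{5} - 127 = - \frac{1094}{5}$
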